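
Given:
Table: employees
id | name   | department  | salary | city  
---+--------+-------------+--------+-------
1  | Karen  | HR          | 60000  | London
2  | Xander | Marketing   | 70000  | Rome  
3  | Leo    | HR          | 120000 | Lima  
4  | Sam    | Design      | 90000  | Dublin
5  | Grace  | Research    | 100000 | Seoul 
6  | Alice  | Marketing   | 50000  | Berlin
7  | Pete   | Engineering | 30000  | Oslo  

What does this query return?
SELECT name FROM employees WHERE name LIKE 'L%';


LIKE 'L%' matches names starting with 'L'
Matching: 1

1 rows:
Leo


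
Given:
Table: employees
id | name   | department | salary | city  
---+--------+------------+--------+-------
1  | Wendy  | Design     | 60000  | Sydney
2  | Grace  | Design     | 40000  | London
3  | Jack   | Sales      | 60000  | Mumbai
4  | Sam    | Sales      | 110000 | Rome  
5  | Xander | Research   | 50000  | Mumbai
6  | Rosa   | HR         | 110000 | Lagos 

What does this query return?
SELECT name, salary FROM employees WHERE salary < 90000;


Filtering: salary < 90000
Matching: 4 rows

4 rows:
Wendy, 60000
Grace, 40000
Jack, 60000
Xander, 50000


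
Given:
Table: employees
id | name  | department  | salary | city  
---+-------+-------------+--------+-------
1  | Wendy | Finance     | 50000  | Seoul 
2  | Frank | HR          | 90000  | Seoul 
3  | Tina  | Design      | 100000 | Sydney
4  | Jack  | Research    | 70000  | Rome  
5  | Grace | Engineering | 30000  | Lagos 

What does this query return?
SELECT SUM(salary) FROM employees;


SUM(salary) = 50000 + 90000 + 100000 + 70000 + 30000 = 340000

340000


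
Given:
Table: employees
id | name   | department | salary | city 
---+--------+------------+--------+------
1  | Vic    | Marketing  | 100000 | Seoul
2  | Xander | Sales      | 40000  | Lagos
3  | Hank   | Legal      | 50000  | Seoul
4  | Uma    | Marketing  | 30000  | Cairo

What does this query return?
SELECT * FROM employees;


SELECT * returns all 4 rows with all columns

4 rows:
1, Vic, Marketing, 100000, Seoul
2, Xander, Sales, 40000, Lagos
3, Hank, Legal, 50000, Seoul
4, Uma, Marketing, 30000, Cairo


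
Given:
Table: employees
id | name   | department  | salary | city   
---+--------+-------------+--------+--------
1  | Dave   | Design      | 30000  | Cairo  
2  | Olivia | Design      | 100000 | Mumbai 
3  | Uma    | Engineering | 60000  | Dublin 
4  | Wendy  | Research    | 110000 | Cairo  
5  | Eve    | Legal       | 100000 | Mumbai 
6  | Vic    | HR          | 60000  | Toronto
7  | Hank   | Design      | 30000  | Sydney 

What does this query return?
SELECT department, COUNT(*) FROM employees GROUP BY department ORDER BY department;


Assigning each row to its department group:
  Dave -> Design
  Olivia -> Design
  Uma -> Engineering
  Wendy -> Research
  Eve -> Legal
  Vic -> HR
  Hank -> Design


5 groups:
Design, 3
Engineering, 1
HR, 1
Legal, 1
Research, 1


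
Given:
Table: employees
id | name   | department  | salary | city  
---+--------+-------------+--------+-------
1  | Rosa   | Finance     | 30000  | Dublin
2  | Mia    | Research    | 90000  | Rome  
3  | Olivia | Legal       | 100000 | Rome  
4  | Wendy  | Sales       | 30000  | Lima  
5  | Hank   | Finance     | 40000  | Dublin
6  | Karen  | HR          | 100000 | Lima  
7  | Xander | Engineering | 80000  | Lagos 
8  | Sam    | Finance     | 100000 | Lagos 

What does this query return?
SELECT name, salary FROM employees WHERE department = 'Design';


Filtering: department = 'Design'
Matching rows: 0

Empty result set (0 rows)


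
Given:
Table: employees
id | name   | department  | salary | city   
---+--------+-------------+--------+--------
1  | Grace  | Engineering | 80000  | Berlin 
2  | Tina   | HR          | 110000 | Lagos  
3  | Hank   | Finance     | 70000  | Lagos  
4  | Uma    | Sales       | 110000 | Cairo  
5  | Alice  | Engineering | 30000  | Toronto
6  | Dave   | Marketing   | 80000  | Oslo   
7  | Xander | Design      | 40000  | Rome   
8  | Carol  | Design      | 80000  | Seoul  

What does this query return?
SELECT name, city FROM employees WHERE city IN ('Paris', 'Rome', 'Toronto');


Filtering: city IN ('Paris', 'Rome', 'Toronto')
Matching: 2 rows

2 rows:
Alice, Toronto
Xander, Rome


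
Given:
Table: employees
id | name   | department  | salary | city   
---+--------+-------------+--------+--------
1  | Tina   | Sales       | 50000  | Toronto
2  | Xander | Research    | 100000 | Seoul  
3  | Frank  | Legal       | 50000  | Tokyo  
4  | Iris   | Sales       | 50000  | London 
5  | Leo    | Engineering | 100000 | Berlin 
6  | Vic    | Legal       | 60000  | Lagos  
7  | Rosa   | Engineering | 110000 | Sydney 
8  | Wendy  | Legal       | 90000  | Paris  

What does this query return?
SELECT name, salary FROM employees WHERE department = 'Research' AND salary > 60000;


Filtering: department = 'Research' AND salary > 60000
Matching: 1 rows

1 rows:
Xander, 100000


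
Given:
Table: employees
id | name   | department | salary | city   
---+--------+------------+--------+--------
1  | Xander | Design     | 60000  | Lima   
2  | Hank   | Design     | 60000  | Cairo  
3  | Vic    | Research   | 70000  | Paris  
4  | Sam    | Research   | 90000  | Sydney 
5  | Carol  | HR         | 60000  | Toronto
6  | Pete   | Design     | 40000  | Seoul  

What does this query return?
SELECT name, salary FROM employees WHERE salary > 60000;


Filtering: salary > 60000
Matching: 2 rows

2 rows:
Vic, 70000
Sam, 90000


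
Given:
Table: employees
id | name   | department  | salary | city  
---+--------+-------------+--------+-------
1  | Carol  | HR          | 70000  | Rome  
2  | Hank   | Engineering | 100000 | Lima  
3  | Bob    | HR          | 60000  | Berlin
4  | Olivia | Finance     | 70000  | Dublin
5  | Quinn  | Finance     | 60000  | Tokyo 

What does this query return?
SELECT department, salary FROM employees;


Projecting columns: department, salary

5 rows:
HR, 70000
Engineering, 100000
HR, 60000
Finance, 70000
Finance, 60000


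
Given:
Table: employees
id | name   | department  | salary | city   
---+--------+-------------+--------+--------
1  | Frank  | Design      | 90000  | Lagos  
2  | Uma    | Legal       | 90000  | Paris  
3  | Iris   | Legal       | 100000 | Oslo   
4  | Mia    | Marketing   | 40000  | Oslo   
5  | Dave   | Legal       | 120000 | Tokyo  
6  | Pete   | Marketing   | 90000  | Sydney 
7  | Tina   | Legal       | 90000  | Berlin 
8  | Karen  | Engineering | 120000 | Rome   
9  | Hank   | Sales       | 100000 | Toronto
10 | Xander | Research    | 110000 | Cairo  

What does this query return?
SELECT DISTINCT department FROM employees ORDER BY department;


All 'department' values (row order): Design, Legal, Legal, Marketing, Legal, Marketing, Legal, Engineering, Sales, Research
Removing duplicates leaves 6 unique value(s).

6 values:
Design
Engineering
Legal
Marketing
Research
Sales


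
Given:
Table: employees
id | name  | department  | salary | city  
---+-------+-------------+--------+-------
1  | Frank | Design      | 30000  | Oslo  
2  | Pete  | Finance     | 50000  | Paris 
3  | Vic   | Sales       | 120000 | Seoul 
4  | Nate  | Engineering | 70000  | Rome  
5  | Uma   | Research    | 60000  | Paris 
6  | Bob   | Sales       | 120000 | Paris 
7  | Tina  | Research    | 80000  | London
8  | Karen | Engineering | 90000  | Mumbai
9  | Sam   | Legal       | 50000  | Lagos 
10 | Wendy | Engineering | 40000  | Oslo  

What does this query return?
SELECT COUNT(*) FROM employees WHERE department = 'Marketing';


Counting rows where department = 'Marketing'


0


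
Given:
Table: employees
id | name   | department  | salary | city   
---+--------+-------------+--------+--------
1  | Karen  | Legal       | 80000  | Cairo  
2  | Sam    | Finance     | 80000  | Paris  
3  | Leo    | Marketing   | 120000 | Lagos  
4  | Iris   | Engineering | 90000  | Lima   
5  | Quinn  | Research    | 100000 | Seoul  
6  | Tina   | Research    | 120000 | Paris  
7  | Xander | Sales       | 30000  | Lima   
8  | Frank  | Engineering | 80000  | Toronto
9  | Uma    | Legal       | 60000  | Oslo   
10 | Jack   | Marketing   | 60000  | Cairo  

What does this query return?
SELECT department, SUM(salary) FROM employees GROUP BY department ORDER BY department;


Summing salary within each department:
  Engineering: 90000 + 80000 = 170000
  Finance: 80000 = 80000
  Legal: 80000 + 60000 = 140000
  Marketing: 120000 + 60000 = 180000
  Research: 100000 + 120000 = 220000
  Sales: 30000 = 30000


6 groups:
Engineering, 170000
Finance, 80000
Legal, 140000
Marketing, 180000
Research, 220000
Sales, 30000


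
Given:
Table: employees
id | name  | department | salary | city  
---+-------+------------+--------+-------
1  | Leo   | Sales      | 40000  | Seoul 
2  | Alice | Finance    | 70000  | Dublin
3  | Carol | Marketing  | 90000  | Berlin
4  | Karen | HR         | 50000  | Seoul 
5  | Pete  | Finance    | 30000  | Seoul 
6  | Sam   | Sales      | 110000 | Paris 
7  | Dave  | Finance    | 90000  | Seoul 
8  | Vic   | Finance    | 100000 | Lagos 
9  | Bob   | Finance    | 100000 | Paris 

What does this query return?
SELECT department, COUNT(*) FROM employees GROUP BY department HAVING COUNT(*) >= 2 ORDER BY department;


Groups with count >= 2:
  Finance: 5 -> PASS
  Sales: 2 -> PASS
  HR: 1 -> filtered out
  Marketing: 1 -> filtered out


2 groups:
Finance, 5
Sales, 2


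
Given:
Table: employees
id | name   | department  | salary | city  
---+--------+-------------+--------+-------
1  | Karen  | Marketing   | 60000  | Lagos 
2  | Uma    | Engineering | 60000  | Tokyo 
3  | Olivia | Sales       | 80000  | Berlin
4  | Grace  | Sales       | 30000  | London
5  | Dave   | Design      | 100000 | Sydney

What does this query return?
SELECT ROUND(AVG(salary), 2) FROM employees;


SUM(salary) = 330000
COUNT = 5
ROUND(AVG, 2) = ROUND(330000 / 5, 2) = 66000.0

66000.0


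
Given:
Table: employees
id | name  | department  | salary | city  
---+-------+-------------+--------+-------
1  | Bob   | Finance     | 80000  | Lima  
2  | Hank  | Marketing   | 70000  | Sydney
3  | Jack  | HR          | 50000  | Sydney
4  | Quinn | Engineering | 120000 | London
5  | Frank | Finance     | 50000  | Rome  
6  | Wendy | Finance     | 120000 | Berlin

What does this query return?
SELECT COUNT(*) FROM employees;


COUNT(*) counts all rows

6


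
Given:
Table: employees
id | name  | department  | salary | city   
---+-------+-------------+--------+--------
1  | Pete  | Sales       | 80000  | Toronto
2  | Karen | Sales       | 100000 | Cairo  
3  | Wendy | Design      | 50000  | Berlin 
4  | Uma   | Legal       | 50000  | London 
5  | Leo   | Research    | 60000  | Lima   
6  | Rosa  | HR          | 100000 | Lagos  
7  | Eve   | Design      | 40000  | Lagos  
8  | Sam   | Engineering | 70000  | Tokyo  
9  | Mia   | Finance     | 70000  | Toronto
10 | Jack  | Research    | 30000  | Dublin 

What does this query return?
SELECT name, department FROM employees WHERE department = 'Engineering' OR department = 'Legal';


Filtering: department = 'Engineering' OR 'Legal'
Matching: 2 rows

2 rows:
Uma, Legal
Sam, Engineering


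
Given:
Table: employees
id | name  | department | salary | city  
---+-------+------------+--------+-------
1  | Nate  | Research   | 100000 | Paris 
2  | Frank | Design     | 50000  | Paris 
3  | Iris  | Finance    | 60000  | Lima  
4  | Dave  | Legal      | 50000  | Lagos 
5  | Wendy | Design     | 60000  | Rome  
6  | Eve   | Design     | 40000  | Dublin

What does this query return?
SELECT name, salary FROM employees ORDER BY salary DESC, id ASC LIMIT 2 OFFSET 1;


Sort by salary DESC (id ASC tiebreak), then skip 1 and take 2
Rows 2 through 3

2 rows:
Iris, 60000
Wendy, 60000


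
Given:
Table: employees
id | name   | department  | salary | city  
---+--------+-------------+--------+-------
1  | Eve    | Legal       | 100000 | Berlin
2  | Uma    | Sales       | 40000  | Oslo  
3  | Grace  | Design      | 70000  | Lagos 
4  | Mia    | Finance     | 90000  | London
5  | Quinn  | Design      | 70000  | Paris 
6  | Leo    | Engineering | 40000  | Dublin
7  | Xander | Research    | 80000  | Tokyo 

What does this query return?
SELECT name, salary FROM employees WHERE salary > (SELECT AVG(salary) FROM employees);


Subquery: AVG(salary) = 70000.0
Filtering: salary > 70000.0
  Eve (100000) -> MATCH
  Mia (90000) -> MATCH
  Xander (80000) -> MATCH


3 rows:
Eve, 100000
Mia, 90000
Xander, 80000


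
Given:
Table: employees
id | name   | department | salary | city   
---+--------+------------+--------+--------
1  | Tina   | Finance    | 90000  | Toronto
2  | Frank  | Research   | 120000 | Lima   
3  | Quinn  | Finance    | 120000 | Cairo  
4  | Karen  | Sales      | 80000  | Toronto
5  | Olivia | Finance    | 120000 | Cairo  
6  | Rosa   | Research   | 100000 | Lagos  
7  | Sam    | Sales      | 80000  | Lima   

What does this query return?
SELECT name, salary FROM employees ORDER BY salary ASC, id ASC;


Sorting by salary ASC, then id ASC for ties

7 rows:
Karen, 80000
Sam, 80000
Tina, 90000
Rosa, 100000
Frank, 120000
Quinn, 120000
Olivia, 120000


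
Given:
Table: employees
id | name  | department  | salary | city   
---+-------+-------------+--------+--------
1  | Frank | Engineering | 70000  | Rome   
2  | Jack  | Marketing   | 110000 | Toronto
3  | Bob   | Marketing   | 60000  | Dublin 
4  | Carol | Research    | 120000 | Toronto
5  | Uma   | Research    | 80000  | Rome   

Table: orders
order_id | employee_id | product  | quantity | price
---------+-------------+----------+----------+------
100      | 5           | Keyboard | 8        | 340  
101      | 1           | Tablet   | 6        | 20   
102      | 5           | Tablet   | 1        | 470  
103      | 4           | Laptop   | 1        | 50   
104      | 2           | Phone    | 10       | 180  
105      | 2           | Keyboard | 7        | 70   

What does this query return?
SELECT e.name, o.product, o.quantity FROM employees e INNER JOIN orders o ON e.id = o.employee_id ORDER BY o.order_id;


Joining employees.id = orders.employee_id:
  employee Uma (id=5) -> order Keyboard
  employee Frank (id=1) -> order Tablet
  employee Uma (id=5) -> order Tablet
  employee Carol (id=4) -> order Laptop
  employee Jack (id=2) -> order Phone
  employee Jack (id=2) -> order Keyboard


6 rows:
Uma, Keyboard, 8
Frank, Tablet, 6
Uma, Tablet, 1
Carol, Laptop, 1
Jack, Phone, 10
Jack, Keyboard, 7


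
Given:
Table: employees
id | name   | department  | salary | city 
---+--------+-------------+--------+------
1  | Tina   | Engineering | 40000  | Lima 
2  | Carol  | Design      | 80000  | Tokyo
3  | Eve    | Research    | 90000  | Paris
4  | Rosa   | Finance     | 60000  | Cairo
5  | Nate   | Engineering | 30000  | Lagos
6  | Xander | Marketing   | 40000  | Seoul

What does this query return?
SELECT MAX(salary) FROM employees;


Salaries: 40000, 80000, 90000, 60000, 30000, 40000
MAX = 90000

90000


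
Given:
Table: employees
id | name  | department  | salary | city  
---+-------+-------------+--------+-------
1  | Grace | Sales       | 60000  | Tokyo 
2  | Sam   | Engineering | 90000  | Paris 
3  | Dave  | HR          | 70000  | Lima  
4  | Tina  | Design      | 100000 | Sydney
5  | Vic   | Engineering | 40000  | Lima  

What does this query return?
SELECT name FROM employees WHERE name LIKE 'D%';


LIKE 'D%' matches names starting with 'D'
Matching: 1

1 rows:
Dave


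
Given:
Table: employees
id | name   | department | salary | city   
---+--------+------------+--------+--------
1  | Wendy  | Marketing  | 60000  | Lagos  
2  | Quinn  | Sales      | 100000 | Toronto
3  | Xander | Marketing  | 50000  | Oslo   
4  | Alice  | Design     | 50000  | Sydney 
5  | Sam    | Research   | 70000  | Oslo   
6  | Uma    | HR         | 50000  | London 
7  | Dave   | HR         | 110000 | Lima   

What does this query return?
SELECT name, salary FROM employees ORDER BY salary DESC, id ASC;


Sorting by salary DESC, then id ASC for ties

7 rows:
Dave, 110000
Quinn, 100000
Sam, 70000
Wendy, 60000
Xander, 50000
Alice, 50000
Uma, 50000


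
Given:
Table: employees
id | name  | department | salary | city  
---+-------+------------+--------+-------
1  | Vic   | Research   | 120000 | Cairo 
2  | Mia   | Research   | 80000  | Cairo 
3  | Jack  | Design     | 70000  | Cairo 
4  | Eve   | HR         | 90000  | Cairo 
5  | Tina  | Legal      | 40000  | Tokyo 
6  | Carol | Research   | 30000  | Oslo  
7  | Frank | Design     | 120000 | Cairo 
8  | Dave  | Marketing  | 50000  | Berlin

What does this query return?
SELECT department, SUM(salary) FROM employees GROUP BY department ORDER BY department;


Summing salary within each department:
  Design: 70000 + 120000 = 190000
  HR: 90000 = 90000
  Legal: 40000 = 40000
  Marketing: 50000 = 50000
  Research: 120000 + 80000 + 30000 = 230000


5 groups:
Design, 190000
HR, 90000
Legal, 40000
Marketing, 50000
Research, 230000


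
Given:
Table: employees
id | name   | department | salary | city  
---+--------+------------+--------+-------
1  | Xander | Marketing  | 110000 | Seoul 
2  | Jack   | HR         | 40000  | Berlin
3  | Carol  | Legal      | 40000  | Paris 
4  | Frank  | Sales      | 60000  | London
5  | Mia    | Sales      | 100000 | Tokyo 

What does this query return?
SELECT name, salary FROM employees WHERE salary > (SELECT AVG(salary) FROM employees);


Subquery: AVG(salary) = 70000.0
Filtering: salary > 70000.0
  Xander (110000) -> MATCH
  Mia (100000) -> MATCH


2 rows:
Xander, 110000
Mia, 100000


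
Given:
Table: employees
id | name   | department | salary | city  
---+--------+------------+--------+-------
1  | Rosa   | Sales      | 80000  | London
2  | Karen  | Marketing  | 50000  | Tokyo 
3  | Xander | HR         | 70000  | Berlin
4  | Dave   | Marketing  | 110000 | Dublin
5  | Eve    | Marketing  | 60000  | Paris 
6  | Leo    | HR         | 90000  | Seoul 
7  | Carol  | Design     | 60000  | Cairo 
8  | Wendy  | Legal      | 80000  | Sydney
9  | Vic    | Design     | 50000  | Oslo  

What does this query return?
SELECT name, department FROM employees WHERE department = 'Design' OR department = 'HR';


Filtering: department = 'Design' OR 'HR'
Matching: 4 rows

4 rows:
Xander, HR
Leo, HR
Carol, Design
Vic, Design


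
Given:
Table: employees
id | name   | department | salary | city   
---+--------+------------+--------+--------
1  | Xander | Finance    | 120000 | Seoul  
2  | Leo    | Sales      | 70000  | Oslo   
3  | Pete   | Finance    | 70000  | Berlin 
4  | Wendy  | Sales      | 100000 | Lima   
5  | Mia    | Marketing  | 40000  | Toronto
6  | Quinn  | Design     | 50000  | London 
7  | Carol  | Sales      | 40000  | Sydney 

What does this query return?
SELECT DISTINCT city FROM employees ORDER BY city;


All 'city' values (row order): Seoul, Oslo, Berlin, Lima, Toronto, London, Sydney
Removing duplicates leaves 7 unique value(s).

7 values:
Berlin
Lima
London
Oslo
Seoul
Sydney
Toronto


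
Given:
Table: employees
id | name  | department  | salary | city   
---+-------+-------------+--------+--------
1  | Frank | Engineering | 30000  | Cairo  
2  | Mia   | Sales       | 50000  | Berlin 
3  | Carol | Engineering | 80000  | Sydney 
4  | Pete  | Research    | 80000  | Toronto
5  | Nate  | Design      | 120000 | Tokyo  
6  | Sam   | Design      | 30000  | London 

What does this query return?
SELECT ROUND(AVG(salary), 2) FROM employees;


SUM(salary) = 390000
COUNT = 6
ROUND(AVG, 2) = ROUND(390000 / 6, 2) = 65000.0

65000.0


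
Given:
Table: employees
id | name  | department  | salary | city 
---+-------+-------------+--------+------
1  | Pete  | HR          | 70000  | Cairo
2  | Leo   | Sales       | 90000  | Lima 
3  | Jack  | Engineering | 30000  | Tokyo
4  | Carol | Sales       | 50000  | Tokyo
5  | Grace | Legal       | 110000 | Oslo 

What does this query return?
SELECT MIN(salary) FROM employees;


Salaries: 70000, 90000, 30000, 50000, 110000
MIN = 30000

30000


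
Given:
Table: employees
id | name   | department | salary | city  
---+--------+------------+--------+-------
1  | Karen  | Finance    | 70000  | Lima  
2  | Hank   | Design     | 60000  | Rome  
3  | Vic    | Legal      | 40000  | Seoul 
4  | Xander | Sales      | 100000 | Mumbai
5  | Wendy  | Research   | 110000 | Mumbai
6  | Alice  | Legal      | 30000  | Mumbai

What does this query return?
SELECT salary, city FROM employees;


Projecting columns: salary, city

6 rows:
70000, Lima
60000, Rome
40000, Seoul
100000, Mumbai
110000, Mumbai
30000, Mumbai


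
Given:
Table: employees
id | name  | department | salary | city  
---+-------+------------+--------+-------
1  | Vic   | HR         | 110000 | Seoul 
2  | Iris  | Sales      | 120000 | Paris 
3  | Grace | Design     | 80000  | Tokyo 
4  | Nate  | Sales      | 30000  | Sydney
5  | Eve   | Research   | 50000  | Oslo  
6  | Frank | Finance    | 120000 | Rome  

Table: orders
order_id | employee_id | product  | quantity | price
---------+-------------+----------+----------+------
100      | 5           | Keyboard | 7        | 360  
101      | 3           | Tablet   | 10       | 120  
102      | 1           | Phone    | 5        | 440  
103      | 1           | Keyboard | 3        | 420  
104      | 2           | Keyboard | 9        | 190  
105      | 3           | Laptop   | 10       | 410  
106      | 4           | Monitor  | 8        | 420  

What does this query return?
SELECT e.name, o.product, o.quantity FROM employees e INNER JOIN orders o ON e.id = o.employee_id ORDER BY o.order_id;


Joining employees.id = orders.employee_id:
  employee Eve (id=5) -> order Keyboard
  employee Grace (id=3) -> order Tablet
  employee Vic (id=1) -> order Phone
  employee Vic (id=1) -> order Keyboard
  employee Iris (id=2) -> order Keyboard
  employee Grace (id=3) -> order Laptop
  employee Nate (id=4) -> order Monitor


7 rows:
Eve, Keyboard, 7
Grace, Tablet, 10
Vic, Phone, 5
Vic, Keyboard, 3
Iris, Keyboard, 9
Grace, Laptop, 10
Nate, Monitor, 8


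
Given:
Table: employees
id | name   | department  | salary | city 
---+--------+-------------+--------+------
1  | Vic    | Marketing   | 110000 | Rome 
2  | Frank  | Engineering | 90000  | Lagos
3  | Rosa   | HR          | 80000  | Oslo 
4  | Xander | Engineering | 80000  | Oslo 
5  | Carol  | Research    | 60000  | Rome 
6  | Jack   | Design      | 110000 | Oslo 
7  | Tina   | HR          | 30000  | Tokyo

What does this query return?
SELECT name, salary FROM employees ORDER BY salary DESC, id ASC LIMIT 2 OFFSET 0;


Sort by salary DESC (id ASC tiebreak), then skip 0 and take 2
Rows 1 through 2

2 rows:
Vic, 110000
Jack, 110000


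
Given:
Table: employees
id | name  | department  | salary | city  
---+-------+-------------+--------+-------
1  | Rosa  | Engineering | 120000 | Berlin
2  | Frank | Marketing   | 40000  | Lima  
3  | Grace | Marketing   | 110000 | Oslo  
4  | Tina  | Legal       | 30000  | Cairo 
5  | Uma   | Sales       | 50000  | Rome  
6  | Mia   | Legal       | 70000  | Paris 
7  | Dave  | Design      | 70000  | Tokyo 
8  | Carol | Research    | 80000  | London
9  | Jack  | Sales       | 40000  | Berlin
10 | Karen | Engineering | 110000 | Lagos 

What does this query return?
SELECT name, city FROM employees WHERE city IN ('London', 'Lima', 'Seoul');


Filtering: city IN ('London', 'Lima', 'Seoul')
Matching: 2 rows

2 rows:
Frank, Lima
Carol, London


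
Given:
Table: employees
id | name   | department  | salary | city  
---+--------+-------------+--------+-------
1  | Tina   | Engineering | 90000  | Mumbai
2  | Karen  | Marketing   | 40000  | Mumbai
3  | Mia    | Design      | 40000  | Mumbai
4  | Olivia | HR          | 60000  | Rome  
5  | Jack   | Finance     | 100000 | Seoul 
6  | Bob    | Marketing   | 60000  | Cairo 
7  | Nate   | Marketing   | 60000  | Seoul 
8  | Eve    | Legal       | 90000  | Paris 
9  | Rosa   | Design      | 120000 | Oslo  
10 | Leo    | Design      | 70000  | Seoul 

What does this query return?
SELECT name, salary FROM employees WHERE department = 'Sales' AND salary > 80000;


Filtering: department = 'Sales' AND salary > 80000
Matching: 0 rows

Empty result set (0 rows)


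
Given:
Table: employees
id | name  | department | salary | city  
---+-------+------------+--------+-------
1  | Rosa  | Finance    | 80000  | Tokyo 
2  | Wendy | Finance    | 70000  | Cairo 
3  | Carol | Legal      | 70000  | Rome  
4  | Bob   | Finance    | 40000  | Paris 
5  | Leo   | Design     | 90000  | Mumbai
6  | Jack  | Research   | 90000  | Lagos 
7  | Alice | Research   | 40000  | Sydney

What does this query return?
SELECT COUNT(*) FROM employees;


COUNT(*) counts all rows

7


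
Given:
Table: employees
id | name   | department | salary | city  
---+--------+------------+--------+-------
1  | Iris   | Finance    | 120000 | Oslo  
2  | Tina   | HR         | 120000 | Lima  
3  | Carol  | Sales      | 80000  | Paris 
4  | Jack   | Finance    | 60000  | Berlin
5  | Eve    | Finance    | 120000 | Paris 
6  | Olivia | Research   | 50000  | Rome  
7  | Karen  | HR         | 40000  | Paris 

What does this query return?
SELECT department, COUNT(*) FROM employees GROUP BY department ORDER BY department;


Assigning each row to its department group:
  Iris -> Finance
  Tina -> HR
  Carol -> Sales
  Jack -> Finance
  Eve -> Finance
  Olivia -> Research
  Karen -> HR


4 groups:
Finance, 3
HR, 2
Research, 1
Sales, 1


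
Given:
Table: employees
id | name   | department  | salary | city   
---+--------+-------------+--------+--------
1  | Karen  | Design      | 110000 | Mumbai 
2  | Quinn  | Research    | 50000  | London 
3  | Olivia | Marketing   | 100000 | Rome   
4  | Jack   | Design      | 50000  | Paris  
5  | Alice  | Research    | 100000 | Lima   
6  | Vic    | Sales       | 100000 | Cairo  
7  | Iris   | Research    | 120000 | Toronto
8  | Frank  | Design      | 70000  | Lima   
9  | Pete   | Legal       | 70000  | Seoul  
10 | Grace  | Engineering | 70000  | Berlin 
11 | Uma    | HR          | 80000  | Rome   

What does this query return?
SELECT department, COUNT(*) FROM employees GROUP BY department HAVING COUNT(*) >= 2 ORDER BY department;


Groups with count >= 2:
  Design: 3 -> PASS
  Research: 3 -> PASS
  Engineering: 1 -> filtered out
  HR: 1 -> filtered out
  Legal: 1 -> filtered out
  Marketing: 1 -> filtered out
  Sales: 1 -> filtered out


2 groups:
Design, 3
Research, 3


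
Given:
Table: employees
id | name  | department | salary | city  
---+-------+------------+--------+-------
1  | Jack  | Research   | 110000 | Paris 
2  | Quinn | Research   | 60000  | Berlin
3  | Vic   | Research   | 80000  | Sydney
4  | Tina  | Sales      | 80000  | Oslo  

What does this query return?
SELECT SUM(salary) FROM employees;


SUM(salary) = 110000 + 60000 + 80000 + 80000 = 330000

330000


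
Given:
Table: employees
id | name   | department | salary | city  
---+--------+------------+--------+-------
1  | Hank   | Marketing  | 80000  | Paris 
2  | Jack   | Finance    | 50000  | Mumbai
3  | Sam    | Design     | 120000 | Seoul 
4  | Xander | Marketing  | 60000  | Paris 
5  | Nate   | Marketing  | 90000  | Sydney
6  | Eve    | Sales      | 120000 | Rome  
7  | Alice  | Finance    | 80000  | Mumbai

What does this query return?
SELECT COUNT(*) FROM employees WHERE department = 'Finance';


Counting rows where department = 'Finance'
  Jack -> MATCH
  Alice -> MATCH


2


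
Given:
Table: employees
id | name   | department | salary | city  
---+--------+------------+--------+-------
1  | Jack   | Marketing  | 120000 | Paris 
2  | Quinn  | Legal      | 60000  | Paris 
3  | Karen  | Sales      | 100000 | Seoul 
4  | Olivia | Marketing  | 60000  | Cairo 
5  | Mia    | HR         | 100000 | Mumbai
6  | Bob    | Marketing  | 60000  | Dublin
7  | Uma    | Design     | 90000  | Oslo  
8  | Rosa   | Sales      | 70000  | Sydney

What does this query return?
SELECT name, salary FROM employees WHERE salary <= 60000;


Filtering: salary <= 60000
Matching: 3 rows

3 rows:
Quinn, 60000
Olivia, 60000
Bob, 60000


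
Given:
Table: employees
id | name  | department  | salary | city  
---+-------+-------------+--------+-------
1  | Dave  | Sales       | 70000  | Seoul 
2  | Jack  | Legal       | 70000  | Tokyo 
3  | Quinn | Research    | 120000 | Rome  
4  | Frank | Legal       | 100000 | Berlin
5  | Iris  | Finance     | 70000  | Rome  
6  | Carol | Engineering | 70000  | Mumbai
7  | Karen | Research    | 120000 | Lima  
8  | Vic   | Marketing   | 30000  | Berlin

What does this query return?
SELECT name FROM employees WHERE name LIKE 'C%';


LIKE 'C%' matches names starting with 'C'
Matching: 1

1 rows:
Carol


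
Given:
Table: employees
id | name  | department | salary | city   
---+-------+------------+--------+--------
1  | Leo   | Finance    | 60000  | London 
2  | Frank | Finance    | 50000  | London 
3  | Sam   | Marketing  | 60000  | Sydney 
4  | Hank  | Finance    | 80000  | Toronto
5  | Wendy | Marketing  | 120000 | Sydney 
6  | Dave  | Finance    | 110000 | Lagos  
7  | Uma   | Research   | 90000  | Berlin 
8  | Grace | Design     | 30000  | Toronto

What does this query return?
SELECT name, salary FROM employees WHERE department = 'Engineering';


Filtering: department = 'Engineering'
Matching rows: 0

Empty result set (0 rows)


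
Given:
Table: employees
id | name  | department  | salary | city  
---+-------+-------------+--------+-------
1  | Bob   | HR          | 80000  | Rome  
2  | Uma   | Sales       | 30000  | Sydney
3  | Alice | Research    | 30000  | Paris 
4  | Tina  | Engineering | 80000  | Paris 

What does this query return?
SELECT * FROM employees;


SELECT * returns all 4 rows with all columns

4 rows:
1, Bob, HR, 80000, Rome
2, Uma, Sales, 30000, Sydney
3, Alice, Research, 30000, Paris
4, Tina, Engineering, 80000, Paris


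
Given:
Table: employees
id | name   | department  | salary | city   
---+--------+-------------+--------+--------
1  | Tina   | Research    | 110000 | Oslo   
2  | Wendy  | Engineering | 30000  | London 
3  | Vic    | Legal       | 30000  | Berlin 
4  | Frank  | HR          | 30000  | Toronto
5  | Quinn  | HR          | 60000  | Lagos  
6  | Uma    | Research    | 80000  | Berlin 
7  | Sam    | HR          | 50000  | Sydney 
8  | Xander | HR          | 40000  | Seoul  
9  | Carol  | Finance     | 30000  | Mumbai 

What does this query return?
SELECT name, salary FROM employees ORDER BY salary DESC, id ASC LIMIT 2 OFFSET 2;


Sort by salary DESC (id ASC tiebreak), then skip 2 and take 2
Rows 3 through 4

2 rows:
Quinn, 60000
Sam, 50000


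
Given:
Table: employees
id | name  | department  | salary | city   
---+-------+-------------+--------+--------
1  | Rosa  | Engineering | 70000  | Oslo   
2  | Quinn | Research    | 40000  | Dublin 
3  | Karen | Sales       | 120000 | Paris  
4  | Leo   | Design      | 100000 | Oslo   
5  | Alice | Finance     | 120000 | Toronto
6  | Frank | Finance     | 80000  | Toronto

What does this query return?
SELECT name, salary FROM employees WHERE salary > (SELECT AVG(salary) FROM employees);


Subquery: AVG(salary) = 88333.33
Filtering: salary > 88333.33
  Karen (120000) -> MATCH
  Leo (100000) -> MATCH
  Alice (120000) -> MATCH


3 rows:
Karen, 120000
Leo, 100000
Alice, 120000


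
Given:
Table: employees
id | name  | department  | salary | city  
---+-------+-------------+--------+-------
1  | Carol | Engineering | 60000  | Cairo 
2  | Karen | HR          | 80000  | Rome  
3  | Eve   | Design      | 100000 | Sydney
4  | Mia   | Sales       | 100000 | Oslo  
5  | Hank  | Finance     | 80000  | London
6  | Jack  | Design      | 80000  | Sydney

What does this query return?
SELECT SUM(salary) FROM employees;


SUM(salary) = 60000 + 80000 + 100000 + 100000 + 80000 + 80000 = 500000

500000


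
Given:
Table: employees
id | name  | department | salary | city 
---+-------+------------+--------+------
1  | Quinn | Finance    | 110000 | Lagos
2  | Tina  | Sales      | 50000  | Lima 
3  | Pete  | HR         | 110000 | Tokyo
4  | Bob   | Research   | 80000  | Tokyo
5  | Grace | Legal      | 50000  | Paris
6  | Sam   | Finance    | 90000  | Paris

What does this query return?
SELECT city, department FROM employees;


Projecting columns: city, department

6 rows:
Lagos, Finance
Lima, Sales
Tokyo, HR
Tokyo, Research
Paris, Legal
Paris, Finance


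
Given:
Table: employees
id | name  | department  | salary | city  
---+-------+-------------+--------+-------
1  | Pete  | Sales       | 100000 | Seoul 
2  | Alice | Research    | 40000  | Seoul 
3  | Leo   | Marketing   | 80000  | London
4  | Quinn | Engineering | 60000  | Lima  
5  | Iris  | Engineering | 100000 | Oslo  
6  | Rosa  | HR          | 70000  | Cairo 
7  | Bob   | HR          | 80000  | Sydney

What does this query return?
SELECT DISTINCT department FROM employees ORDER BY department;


All 'department' values (row order): Sales, Research, Marketing, Engineering, Engineering, HR, HR
Removing duplicates leaves 5 unique value(s).

5 values:
Engineering
HR
Marketing
Research
Sales


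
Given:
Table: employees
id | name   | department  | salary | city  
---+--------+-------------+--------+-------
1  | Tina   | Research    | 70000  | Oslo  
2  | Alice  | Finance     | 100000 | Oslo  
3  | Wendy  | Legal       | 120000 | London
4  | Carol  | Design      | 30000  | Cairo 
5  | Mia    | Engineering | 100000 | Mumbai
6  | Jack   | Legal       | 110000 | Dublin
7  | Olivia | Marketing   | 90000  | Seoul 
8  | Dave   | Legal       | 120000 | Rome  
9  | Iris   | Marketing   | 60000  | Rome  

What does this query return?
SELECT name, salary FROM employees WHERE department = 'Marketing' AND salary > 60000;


Filtering: department = 'Marketing' AND salary > 60000
Matching: 1 rows

1 rows:
Olivia, 90000


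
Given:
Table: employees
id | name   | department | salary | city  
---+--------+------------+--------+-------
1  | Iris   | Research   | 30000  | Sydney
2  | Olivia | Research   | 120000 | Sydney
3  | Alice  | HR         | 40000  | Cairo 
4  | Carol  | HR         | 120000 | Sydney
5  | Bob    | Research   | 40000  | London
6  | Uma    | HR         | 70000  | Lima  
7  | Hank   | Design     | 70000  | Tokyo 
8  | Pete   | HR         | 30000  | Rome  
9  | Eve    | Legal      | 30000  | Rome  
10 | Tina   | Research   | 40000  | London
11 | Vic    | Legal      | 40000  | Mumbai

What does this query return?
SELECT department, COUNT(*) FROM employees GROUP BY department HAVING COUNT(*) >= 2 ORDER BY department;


Groups with count >= 2:
  HR: 4 -> PASS
  Legal: 2 -> PASS
  Research: 4 -> PASS
  Design: 1 -> filtered out


3 groups:
HR, 4
Legal, 2
Research, 4


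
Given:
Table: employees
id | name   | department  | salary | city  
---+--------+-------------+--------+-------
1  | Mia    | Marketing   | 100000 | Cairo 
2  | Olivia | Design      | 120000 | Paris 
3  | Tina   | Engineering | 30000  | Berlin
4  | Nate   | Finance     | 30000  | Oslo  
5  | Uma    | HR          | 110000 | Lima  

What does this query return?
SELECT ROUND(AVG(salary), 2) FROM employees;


SUM(salary) = 390000
COUNT = 5
ROUND(AVG, 2) = ROUND(390000 / 5, 2) = 78000.0

78000.0


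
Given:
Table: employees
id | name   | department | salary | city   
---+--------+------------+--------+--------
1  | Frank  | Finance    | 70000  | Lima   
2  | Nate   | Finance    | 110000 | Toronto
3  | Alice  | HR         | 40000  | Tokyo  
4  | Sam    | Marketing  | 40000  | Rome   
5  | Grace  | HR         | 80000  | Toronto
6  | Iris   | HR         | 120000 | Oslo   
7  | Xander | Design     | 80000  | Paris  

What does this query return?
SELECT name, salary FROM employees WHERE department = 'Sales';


Filtering: department = 'Sales'
Matching rows: 0

Empty result set (0 rows)


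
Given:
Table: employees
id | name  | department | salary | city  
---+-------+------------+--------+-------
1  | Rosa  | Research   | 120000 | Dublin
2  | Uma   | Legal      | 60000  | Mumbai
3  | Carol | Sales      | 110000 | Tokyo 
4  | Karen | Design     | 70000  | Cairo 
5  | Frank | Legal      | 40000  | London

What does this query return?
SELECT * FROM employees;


SELECT * returns all 5 rows with all columns

5 rows:
1, Rosa, Research, 120000, Dublin
2, Uma, Legal, 60000, Mumbai
3, Carol, Sales, 110000, Tokyo
4, Karen, Design, 70000, Cairo
5, Frank, Legal, 40000, London


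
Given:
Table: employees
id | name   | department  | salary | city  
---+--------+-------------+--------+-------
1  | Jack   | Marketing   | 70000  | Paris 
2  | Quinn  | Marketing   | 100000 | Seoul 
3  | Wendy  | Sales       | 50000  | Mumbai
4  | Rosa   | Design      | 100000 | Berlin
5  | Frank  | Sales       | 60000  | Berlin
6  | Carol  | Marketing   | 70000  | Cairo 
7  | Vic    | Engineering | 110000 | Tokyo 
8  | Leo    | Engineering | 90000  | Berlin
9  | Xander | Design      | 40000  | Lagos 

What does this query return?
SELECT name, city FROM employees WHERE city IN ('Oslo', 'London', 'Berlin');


Filtering: city IN ('Oslo', 'London', 'Berlin')
Matching: 3 rows

3 rows:
Rosa, Berlin
Frank, Berlin
Leo, Berlin


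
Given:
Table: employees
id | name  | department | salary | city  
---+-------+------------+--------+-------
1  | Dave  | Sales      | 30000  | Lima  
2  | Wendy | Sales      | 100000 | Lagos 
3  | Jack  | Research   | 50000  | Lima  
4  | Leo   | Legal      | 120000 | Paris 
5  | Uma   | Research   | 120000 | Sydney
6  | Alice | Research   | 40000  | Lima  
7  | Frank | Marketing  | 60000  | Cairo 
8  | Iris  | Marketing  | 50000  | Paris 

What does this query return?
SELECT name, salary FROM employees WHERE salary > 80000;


Filtering: salary > 80000
Matching: 3 rows

3 rows:
Wendy, 100000
Leo, 120000
Uma, 120000


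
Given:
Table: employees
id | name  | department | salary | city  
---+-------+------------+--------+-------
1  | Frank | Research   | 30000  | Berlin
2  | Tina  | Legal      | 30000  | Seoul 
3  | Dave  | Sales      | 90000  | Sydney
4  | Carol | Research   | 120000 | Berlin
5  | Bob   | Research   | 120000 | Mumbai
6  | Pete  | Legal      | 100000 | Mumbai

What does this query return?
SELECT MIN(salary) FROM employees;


Salaries: 30000, 30000, 90000, 120000, 120000, 100000
MIN = 30000

30000


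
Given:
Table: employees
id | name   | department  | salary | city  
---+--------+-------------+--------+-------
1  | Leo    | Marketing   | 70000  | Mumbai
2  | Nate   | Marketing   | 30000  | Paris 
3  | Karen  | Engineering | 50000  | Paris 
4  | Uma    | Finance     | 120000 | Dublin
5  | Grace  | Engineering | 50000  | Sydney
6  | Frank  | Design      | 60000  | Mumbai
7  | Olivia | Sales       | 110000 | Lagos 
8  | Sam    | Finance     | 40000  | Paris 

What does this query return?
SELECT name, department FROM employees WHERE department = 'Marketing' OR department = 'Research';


Filtering: department = 'Marketing' OR 'Research'
Matching: 2 rows

2 rows:
Leo, Marketing
Nate, Marketing


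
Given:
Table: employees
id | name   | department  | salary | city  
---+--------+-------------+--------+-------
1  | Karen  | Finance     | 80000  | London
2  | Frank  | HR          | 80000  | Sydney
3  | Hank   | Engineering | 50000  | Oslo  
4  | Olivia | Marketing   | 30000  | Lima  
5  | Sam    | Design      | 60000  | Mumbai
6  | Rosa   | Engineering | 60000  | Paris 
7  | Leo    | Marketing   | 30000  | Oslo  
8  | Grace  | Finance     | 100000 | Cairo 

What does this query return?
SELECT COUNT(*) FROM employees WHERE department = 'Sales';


Counting rows where department = 'Sales'


0


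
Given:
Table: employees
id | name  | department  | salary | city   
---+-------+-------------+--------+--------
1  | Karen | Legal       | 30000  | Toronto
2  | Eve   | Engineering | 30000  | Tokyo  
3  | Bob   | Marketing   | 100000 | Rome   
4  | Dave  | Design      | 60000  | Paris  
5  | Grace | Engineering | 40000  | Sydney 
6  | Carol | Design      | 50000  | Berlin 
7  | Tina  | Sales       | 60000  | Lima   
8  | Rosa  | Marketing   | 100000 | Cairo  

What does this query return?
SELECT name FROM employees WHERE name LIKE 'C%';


LIKE 'C%' matches names starting with 'C'
Matching: 1

1 rows:
Carol


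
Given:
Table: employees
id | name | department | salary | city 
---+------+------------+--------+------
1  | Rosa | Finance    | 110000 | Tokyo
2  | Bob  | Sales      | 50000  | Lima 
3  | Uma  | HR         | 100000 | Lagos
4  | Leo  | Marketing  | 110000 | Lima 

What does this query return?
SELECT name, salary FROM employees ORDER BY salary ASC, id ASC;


Sorting by salary ASC, then id ASC for ties

4 rows:
Bob, 50000
Uma, 100000
Rosa, 110000
Leo, 110000
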